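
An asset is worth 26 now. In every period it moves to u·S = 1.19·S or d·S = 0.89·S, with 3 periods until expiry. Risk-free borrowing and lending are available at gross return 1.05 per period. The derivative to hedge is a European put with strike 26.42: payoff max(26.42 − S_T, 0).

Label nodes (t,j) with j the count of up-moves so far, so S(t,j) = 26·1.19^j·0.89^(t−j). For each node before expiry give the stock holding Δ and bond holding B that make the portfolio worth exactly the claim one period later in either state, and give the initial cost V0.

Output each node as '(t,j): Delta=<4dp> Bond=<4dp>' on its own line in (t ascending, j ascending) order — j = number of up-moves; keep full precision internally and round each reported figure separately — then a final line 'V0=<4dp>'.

(0,0): Delta=-0.2672 Bond=8.2322
(1,0): Delta=-0.5355 Bond=14.8528
(1,1): Delta=-0.0916 Bond=3.2110
(2,0): Delta=-1.0000 Bond=25.1619
(2,1): Delta=-0.2315 Bond=7.2247
(2,2): Delta=0.0000 Bond=0.0000
V0=1.2859

No-arbitrage ⇒ martingale measure with p* = (R−d)/(u−d) = 0.5333.
Terminal payoffs: V(3,0)=8.0908, V(3,1)=1.9124, V(3,2)=0.0000, V(3,3)=0.0000
(2,0): S=20.5946. Δ = (V_up−V_dn)/(S_up−S_dn) = (1.9124−8.0908)/(24.5076−18.3292) = -1.0000. V = [p*·1.9124 + (1−p*)·8.0908]/1.05 = 4.5673. B = V − Δ·S = 25.1619.
(2,1): S=27.5366. Δ = (V_up−V_dn)/(S_up−S_dn) = (0.0000−1.9124)/(32.7686−24.5076) = -0.2315. V = [p*·0.0000 + (1−p*)·1.9124]/1.05 = 0.8500. B = V − Δ·S = 7.2247.
(2,2): S=36.8186. Δ = (V_up−V_dn)/(S_up−S_dn) = (0.0000−0.0000)/(43.8141−32.7686) = 0.0000. V = [p*·0.0000 + (1−p*)·0.0000]/1.05 = 0.0000. B = V − Δ·S = 0.0000.
(1,0): S=23.1400. Δ = (V_up−V_dn)/(S_up−S_dn) = (0.8500−4.5673)/(27.5366−20.5946) = -0.5355. V = [p*·0.8500 + (1−p*)·4.5673]/1.05 = 2.4616. B = V − Δ·S = 14.8528.
(1,1): S=30.9400. Δ = (V_up−V_dn)/(S_up−S_dn) = (0.0000−0.8500)/(36.8186−27.5366) = -0.0916. V = [p*·0.0000 + (1−p*)·0.8500]/1.05 = 0.3778. B = V − Δ·S = 3.2110.
(0,0): S=26.0000. Δ = (V_up−V_dn)/(S_up−S_dn) = (0.3778−2.4616)/(30.9400−23.1400) = -0.2672. V = [p*·0.3778 + (1−p*)·2.4616]/1.05 = 1.2859. B = V − Δ·S = 8.2322.
Each (Δ,B) replicates both successor values, so the strategy is self-financing and V0 is arbitrage-free.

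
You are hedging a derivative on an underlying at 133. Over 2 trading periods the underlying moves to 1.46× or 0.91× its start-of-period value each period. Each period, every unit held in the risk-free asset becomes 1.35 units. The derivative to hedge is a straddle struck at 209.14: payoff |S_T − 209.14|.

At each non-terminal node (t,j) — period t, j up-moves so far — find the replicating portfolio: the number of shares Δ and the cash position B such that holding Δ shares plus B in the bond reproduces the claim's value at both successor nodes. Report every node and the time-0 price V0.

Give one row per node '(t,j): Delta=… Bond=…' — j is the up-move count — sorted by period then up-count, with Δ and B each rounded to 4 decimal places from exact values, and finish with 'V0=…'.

(0,0): Delta=0.2048 Bond=6.7388
(1,0): Delta=-1.0000 Bond=154.9185
(1,1): Delta=0.3926 Bond=-27.3580
V0=33.9818

Under the risk-neutral measure, an up-move has probability p* = (R−d)/(u−d) = 0.8000 and values discount at R = 1.35.
Terminal values V(2,·): V(2,0)=99.0027, V(2,1)=32.4362, V(2,2)=74.3628
Node (1,0) S=121.0300: V=(p*·32.4362+(1−p*)·99.0027)/1.35=33.8885; Δ=(32.4362−99.0027)/(176.7038−110.1373)=-1.0000; B=V−Δ·S=154.9185
Node (1,1) S=194.1800: V=(p*·74.3628+(1−p*)·32.4362)/1.35=48.8722; Δ=(74.3628−32.4362)/(283.5028−176.7038)=0.3926; B=V−Δ·S=-27.3580
Node (0,0) S=133.0000: V=(p*·48.8722+(1−p*)·33.8885)/1.35=33.9818; Δ=(48.8722−33.8885)/(194.1800−121.0300)=0.2048; B=V−Δ·S=6.7388
Self-financing check: at every node Δ·S+B equals the discounted successor values.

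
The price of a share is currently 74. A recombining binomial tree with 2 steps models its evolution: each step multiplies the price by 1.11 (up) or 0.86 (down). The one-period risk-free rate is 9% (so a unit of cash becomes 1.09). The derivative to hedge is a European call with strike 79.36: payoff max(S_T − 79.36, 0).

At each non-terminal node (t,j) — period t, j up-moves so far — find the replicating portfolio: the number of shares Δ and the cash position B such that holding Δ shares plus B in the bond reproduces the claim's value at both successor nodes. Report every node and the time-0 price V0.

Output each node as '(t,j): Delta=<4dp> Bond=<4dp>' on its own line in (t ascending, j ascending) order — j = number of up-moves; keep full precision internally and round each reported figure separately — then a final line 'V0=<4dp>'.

(0,0): Delta=0.5391 Bond=-31.4733
(1,0): Delta=0.0000 Bond=0.0000
(1,1): Delta=0.5754 Bond=-37.2890
V0=8.4173

Since d<R<u, set p* = (R−d)/(u−d) = 0.9200; price each node as the discounted p*-expectation of its children.
Payoff layer (t=2): V(2,0)=0.0000, V(2,1)=0.0000, V(2,2)=11.8154
  t=1,j=0: stock 63.6400 → up 70.6404 (V=0.0000), down 54.7304 (V=0.0000). Price 0.0000; hedge Δ=0.0000, bond B=0.0000.
  t=1,j=1: stock 82.1400 → up 91.1754 (V=11.8154), down 70.6404 (V=0.0000). Price 9.9726; hedge Δ=0.5754, bond B=-37.2890.
  t=0,j=0: stock 74.0000 → up 82.1400 (V=9.9726), down 63.6400 (V=0.0000). Price 8.4173; hedge Δ=0.5391, bond B=-31.4733.
Self-financing check: at every node Δ·S+B equals the discounted successor values.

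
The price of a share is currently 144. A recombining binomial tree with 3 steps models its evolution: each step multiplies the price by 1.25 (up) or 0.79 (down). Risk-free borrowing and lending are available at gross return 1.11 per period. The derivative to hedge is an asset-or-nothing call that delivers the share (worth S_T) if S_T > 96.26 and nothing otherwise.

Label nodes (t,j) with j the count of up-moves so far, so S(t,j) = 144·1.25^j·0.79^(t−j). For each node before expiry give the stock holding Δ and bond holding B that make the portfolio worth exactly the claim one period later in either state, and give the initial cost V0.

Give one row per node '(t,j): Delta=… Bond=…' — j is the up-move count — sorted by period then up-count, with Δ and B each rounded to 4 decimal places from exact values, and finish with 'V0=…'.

Since d<R<u, set p* = (R−d)/(u−d) = 0.6957; price each node as the discounted p*-expectation of its children.
Payoff layer (t=3): V(3,0)=0.0000, V(3,1)=112.3380, V(3,2)=177.7500, V(3,3)=281.2500
Node (2,0) S=89.8704: V=(p*·112.3380+(1−p*)·0.0000)/1.11=70.4038; Δ=(112.3380−0.0000)/(112.3380−70.9976)=2.7174; B=V−Δ·S=-173.8093
Node (2,1) S=142.2000: V=(p*·177.7500+(1−p*)·112.3380)/1.11=142.2000; Δ=(177.7500−112.3380)/(177.7500−112.3380)=1.0000; B=V−Δ·S=0.0000
Node (2,2) S=225.0000: V=(p*·281.2500+(1−p*)·177.7500)/1.11=225.0000; Δ=(281.2500−177.7500)/(281.2500−177.7500)=1.0000; B=V−Δ·S=0.0000
Node (1,0) S=113.7600: V=(p*·142.2000+(1−p*)·70.4038)/1.11=108.4225; Δ=(142.2000−70.4038)/(142.2000−89.8704)=1.3720; B=V−Δ·S=-47.6563
Node (1,1) S=180.0000: V=(p*·225.0000+(1−p*)·142.2000)/1.11=180.0000; Δ=(225.0000−142.2000)/(225.0000−142.2000)=1.0000; B=V−Δ·S=0.0000
Node (0,0) S=144.0000: V=(p*·180.0000+(1−p*)·108.4225)/1.11=142.5365; Δ=(180.0000−108.4225)/(180.0000−113.7600)=1.0806; B=V−Δ·S=-13.0667
The time-0 hedge costs 142.5365, which is the no-arbitrage price.

(0,0): Delta=1.0806 Bond=-13.0667
(1,0): Delta=1.3720 Bond=-47.6563
(1,1): Delta=1.0000 Bond=0.0000
(2,0): Delta=2.7174 Bond=-173.8093
(2,1): Delta=1.0000 Bond=0.0000
(2,2): Delta=1.0000 Bond=0.0000
V0=142.5365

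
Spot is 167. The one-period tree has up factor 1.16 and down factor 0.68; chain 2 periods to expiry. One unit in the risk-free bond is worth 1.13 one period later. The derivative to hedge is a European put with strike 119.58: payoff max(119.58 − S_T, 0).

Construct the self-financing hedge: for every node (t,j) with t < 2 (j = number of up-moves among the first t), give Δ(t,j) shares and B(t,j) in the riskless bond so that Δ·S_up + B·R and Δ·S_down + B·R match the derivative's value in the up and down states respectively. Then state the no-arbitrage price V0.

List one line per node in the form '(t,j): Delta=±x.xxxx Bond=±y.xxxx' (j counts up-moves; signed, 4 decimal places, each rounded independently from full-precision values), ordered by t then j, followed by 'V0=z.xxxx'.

No-arbitrage ⇒ martingale measure with p* = (R−d)/(u−d) = 0.9375.
At expiry t=2: V(2,0)=42.3592, V(2,1)=0.0000, V(2,2)=0.0000
(1,0): S=113.5600. Δ = (V_up−V_dn)/(S_up−S_dn) = (0.0000−42.3592)/(131.7296−77.2208) = -0.7771. V = [p*·0.0000 + (1−p*)·42.3592]/1.13 = 2.3429. B = V − Δ·S = 90.5912.
(1,1): S=193.7200. Δ = (V_up−V_dn)/(S_up−S_dn) = (0.0000−0.0000)/(224.7152−131.7296) = 0.0000. V = [p*·0.0000 + (1−p*)·0.0000]/1.13 = 0.0000. B = V − Δ·S = 0.0000.
(0,0): S=167.0000. Δ = (V_up−V_dn)/(S_up−S_dn) = (0.0000−2.3429)/(193.7200−113.5600) = -0.0292. V = [p*·0.0000 + (1−p*)·2.3429]/1.13 = 0.1296. B = V − Δ·S = 5.0106.
Root portfolio cost Δ·167+B reproduces V0=0.1296.

(0,0): Delta=-0.0292 Bond=5.0106
(1,0): Delta=-0.7771 Bond=90.5912
(1,1): Delta=0.0000 Bond=0.0000
V0=0.1296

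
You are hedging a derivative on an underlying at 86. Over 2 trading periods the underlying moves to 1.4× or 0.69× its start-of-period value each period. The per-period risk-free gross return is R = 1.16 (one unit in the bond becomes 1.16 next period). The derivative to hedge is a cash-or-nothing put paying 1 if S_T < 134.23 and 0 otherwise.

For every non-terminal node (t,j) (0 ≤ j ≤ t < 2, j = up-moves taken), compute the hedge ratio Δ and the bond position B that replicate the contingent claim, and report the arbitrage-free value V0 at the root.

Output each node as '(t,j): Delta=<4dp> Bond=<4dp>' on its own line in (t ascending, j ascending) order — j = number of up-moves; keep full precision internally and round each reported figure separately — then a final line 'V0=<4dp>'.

Under the risk-neutral measure, an up-move has probability p* = (R−d)/(u−d) = 0.6620 and values discount at R = 1.16.
At expiry t=2: V(2,0)=1.0000, V(2,1)=1.0000, V(2,2)=0.0000
  t=1,j=0: stock 59.3400 → up 83.0760 (V=1.0000), down 40.9446 (V=1.0000). Price 0.8621; hedge Δ=0.0000, bond B=0.8621.
  t=1,j=1: stock 120.4000 → up 168.5600 (V=0.0000), down 83.0760 (V=1.0000). Price 0.2914; hedge Δ=-0.0117, bond B=1.6999.
  t=0,j=0: stock 86.0000 → up 120.4000 (V=0.2914), down 59.3400 (V=0.8621). Price 0.4175; hedge Δ=-0.0093, bond B=1.2213.
Self-financing check: at every node Δ·S+B equals the discounted successor values.

(0,0): Delta=-0.0093 Bond=1.2213
(1,0): Delta=0.0000 Bond=0.8621
(1,1): Delta=-0.0117 Bond=1.6999
V0=0.4175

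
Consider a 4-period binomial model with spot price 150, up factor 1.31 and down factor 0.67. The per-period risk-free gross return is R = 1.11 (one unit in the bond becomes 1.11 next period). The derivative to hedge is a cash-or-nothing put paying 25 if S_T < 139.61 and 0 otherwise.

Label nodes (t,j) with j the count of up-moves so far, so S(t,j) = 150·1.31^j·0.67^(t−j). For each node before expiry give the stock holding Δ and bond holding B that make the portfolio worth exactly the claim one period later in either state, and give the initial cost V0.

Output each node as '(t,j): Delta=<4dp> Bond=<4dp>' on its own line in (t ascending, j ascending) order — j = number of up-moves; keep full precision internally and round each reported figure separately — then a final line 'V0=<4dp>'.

The replicating-portfolio and risk-neutral prices coincide; use p* = (1.11−0.67)/(1.31−0.67) = 0.6875 for the latter.
Terminal values V(4,·): V(4,0)=25.0000, V(4,1)=25.0000, V(4,2)=25.0000, V(4,3)=0.0000, V(4,4)=0.0000
  t=3,j=0: stock 45.1145 → up 59.0999 (V=25.0000), down 30.2267 (V=25.0000). Price 22.5225; hedge Δ=0.0000, bond B=22.5225.
  t=3,j=1: stock 88.2089 → up 115.5536 (V=25.0000), down 59.0999 (V=25.0000). Price 22.5225; hedge Δ=0.0000, bond B=22.5225.
  t=3,j=2: stock 172.4681 → up 225.9331 (V=0.0000), down 115.5536 (V=25.0000). Price 7.0383; hedge Δ=-0.2265, bond B=46.1008.
  t=3,j=3: stock 337.2137 → up 441.7499 (V=0.0000), down 225.9331 (V=0.0000). Price 0.0000; hedge Δ=0.0000, bond B=0.0000.
  t=2,j=0: stock 67.3350 → up 88.2089 (V=22.5225), down 45.1145 (V=22.5225). Price 20.2906; hedge Δ=0.0000, bond B=20.2906.
  t=2,j=1: stock 131.6550 → up 172.4681 (V=7.0383), down 88.2089 (V=22.5225). Price 10.7001; hedge Δ=-0.1838, bond B=34.8942.
  t=2,j=2: stock 257.4150 → up 337.2137 (V=0.0000), down 172.4681 (V=7.0383). Price 1.9815; hedge Δ=-0.0427, bond B=12.9788.
  t=1,j=0: stock 100.5000 → up 131.6550 (V=10.7001), down 67.3350 (V=20.2906). Price 12.3397; hedge Δ=-0.1491, bond B=27.3248.
  t=1,j=1: stock 196.5000 → up 257.4150 (V=1.9815), down 131.6550 (V=10.7001). Price 4.2397; hedge Δ=-0.0693, bond B=17.8625.
  t=0,j=0: stock 150.0000 → up 196.5000 (V=4.2397), down 100.5000 (V=12.3397). Price 6.1000; hedge Δ=-0.0844, bond B=18.7563.
The time-0 hedge costs 6.1000, which is the no-arbitrage price.

(0,0): Delta=-0.0844 Bond=18.7563
(1,0): Delta=-0.1491 Bond=27.3248
(1,1): Delta=-0.0693 Bond=17.8625
(2,0): Delta=0.0000 Bond=20.2906
(2,1): Delta=-0.1838 Bond=34.8942
(2,2): Delta=-0.0427 Bond=12.9788
(3,0): Delta=0.0000 Bond=22.5225
(3,1): Delta=0.0000 Bond=22.5225
(3,2): Delta=-0.2265 Bond=46.1008
(3,3): Delta=0.0000 Bond=0.0000
V0=6.1000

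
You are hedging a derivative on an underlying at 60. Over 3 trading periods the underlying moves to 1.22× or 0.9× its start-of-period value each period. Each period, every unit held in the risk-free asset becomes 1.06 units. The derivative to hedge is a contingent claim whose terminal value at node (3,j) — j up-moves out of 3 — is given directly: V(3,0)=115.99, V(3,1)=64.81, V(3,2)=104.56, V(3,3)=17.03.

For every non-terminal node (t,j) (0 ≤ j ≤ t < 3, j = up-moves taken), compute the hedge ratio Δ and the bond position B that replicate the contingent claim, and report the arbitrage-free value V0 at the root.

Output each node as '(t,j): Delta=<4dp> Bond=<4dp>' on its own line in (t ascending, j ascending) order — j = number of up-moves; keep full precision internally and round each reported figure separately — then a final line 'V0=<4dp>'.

The replicating-portfolio and risk-neutral prices coincide; use p* = (1.06−0.9)/(1.22−0.9) = 0.5000 for the latter.
Terminal values V(3,·): V(3,0)=115.9900, V(3,1)=64.8100, V(3,2)=104.5600, V(3,3)=17.0300
Node (2,0) S=48.6000: V=(p*·64.8100+(1−p*)·115.9900)/1.06=85.2830; Δ=(64.8100−115.9900)/(59.2920−43.7400)=-3.2909; B=V−Δ·S=245.2205
Node (2,1) S=65.8800: V=(p*·104.5600+(1−p*)·64.8100)/1.06=79.8915; Δ=(104.5600−64.8100)/(80.3736−59.2920)=1.8855; B=V−Δ·S=-44.3272
Node (2,2) S=89.3040: V=(p*·17.0300+(1−p*)·104.5600)/1.06=57.3538; Δ=(17.0300−104.5600)/(108.9509−80.3736)=-3.0629; B=V−Δ·S=330.8850
Node (1,0) S=54.0000: V=(p*·79.8915+(1−p*)·85.2830)/1.06=77.9125; Δ=(79.8915−85.2830)/(65.8800−48.6000)=-0.3120; B=V−Δ·S=94.7610
Node (1,1) S=73.2000: V=(p*·57.3538+(1−p*)·79.8915)/1.06=64.7383; Δ=(57.3538−79.8915)/(89.3040−65.8800)=-0.9622; B=V−Δ·S=135.1688
Node (0,0) S=60.0000: V=(p*·64.7383+(1−p*)·77.9125)/1.06=67.2881; Δ=(64.7383−77.9125)/(73.2000−54.0000)=-0.6862; B=V−Δ·S=108.4574
Check: Δ(0,0)·S0 + B(0,0) = 67.2881 = V0.

(0,0): Delta=-0.6862 Bond=108.4574
(1,0): Delta=-0.3120 Bond=94.7610
(1,1): Delta=-0.9622 Bond=135.1688
(2,0): Delta=-3.2909 Bond=245.2205
(2,1): Delta=1.8855 Bond=-44.3272
(2,2): Delta=-3.0629 Bond=330.8850
V0=67.2881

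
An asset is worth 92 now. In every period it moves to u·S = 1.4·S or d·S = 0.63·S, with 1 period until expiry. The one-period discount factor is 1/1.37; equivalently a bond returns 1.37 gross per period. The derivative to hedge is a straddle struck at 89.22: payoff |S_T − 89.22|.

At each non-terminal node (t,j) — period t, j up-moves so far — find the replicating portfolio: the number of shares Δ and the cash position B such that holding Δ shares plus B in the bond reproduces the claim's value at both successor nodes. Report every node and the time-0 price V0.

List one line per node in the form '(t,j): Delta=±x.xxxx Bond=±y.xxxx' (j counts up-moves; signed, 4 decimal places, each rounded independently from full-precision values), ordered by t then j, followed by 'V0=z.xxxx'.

Since d<R<u, set p* = (R−d)/(u−d) = 0.9610; price each node as the discounted p*-expectation of its children.
At expiry t=1: V(1,0)=31.2600, V(1,1)=39.5800
  t=0,j=0: stock 92.0000 → up 128.8000 (V=39.5800), down 57.9600 (V=31.2600). Price 28.6539; hedge Δ=0.1174, bond B=17.8487.
Each (Δ,B) replicates both successor values, so the strategy is self-financing and V0 is arbitrage-free.

(0,0): Delta=0.1174 Bond=17.8487
V0=28.6539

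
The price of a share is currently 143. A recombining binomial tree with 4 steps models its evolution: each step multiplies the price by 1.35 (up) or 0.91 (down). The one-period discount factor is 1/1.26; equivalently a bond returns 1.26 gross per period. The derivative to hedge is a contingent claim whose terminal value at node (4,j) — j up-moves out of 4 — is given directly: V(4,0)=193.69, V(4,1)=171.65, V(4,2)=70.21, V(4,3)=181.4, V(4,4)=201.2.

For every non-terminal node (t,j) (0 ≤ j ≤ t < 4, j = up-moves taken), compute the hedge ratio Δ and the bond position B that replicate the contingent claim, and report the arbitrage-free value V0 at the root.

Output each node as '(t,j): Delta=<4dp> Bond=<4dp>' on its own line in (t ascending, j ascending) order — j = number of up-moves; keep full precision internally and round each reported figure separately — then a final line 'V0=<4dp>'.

(0,0): Delta=0.3402 Bond=19.3599
(1,0): Delta=0.4007 Bond=16.5251
(1,1): Delta=0.3297 Bond=26.4168
(2,0): Delta=-1.2978 Bond=221.9485
(2,1): Delta=0.6951 Bond=-30.8967
(2,2): Delta=0.2664 Bond=49.7891
(3,0): Delta=-0.4648 Bond=189.8990
(3,1): Delta=-1.4421 Bond=302.7352
(3,2): Delta=1.0655 Bond=-126.7866
(3,3): Delta=0.1279 Bond=111.4683
V0=68.0118

No-arbitrage ⇒ martingale measure with p* = (R−d)/(u−d) = 0.7955.
Terminal payoffs: V(4,0)=193.6900, V(4,1)=171.6500, V(4,2)=70.2100, V(4,3)=181.4000, V(4,4)=201.2000
Node (3,0) S=107.7607: V=(p*·171.6500+(1−p*)·193.6900)/1.26=139.8081; Δ=(171.6500−193.6900)/(145.4769−98.0622)=-0.4648; B=V−Δ·S=189.8990
Node (3,1) S=159.8647: V=(p*·70.2100+(1−p*)·171.6500)/1.26=72.1898; Δ=(70.2100−171.6500)/(215.8174−145.4769)=-1.4421; B=V−Δ·S=302.7352
Node (3,2) S=237.1619: V=(p*·181.4000+(1−p*)·70.2100)/1.26=125.9179; Δ=(181.4000−70.2100)/(320.1686−215.8174)=1.0655; B=V−Δ·S=-126.7866
Node (3,3) S=351.8336: V=(p*·201.2000+(1−p*)·181.4000)/1.26=156.4683; Δ=(201.2000−181.4000)/(474.9754−320.1686)=0.1279; B=V−Δ·S=111.4683
Node (2,0) S=118.4183: V=(p*·72.1898+(1−p*)·139.8081)/1.26=68.2705; Δ=(72.1898−139.8081)/(159.8647−107.7607)=-1.2978; B=V−Δ·S=221.9485
Node (2,1) S=175.6755: V=(p*·125.9179+(1−p*)·72.1898)/1.26=91.2128; Δ=(125.9179−72.1898)/(237.1619−159.8647)=0.6951; B=V−Δ·S=-30.8967
Node (2,2) S=260.6175: V=(p*·156.4683+(1−p*)·125.9179)/1.26=119.2217; Δ=(156.4683−125.9179)/(351.8336−237.1619)=0.2664; B=V−Δ·S=49.7891
Node (1,0) S=130.1300: V=(p*·91.2128+(1−p*)·68.2705)/1.26=68.6667; Δ=(91.2128−68.2705)/(175.6755−118.4183)=0.4007; B=V−Δ·S=16.5251
Node (1,1) S=193.0500: V=(p*·119.2217+(1−p*)·91.2128)/1.26=90.0735; Δ=(119.2217−91.2128)/(260.6175−175.6755)=0.3297; B=V−Δ·S=26.4168
Node (0,0) S=143.0000: V=(p*·90.0735+(1−p*)·68.6667)/1.26=68.0118; Δ=(90.0735−68.6667)/(193.0500−130.1300)=0.3402; B=V−Δ·S=19.3599
Self-financing check: at every node Δ·S+B equals the discounted successor values.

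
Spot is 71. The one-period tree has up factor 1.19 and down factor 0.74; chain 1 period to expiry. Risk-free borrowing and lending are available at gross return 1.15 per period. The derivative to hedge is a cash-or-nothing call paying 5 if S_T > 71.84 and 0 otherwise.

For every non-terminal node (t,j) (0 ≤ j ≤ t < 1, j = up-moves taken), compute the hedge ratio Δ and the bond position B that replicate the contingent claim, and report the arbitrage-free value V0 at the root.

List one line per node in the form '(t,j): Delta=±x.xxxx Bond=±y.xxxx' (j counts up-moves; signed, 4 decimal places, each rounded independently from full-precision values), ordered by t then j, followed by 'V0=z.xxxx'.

(0,0): Delta=0.1565 Bond=-7.1498
V0=3.9614

No-arbitrage ⇒ martingale measure with p* = (R−d)/(u−d) = 0.9111.
Payoff layer (t=1): V(1,0)=0.0000, V(1,1)=5.0000
Node (0,0) S=71.0000: V=(p*·5.0000+(1−p*)·0.0000)/1.15=3.9614; Δ=(5.0000−0.0000)/(84.4900−52.5400)=0.1565; B=V−Δ·S=-7.1498
Root portfolio cost Δ·71+B reproduces V0=3.9614.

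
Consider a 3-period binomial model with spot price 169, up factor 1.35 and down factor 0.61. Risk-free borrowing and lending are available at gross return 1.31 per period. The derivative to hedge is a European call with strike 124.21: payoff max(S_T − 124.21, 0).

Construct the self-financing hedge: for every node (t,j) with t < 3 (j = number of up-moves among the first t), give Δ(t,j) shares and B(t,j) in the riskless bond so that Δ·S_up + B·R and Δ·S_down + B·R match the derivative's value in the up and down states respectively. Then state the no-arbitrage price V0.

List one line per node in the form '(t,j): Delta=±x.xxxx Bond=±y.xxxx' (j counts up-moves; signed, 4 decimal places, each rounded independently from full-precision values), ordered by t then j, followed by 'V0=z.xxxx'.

(0,0): Delta=0.9806 Bond=-51.8272
(1,0): Delta=0.6027 Bond=-28.9312
(1,1): Delta=0.9904 Bond=-70.1201
(2,0): Delta=0.0000 Bond=0.0000
(2,1): Delta=0.6182 Bond=-40.0656
(2,2): Delta=1.0000 Bond=-94.8168
V0=113.8997

The replicating-portfolio and risk-neutral prices coincide; use p* = (1.31−0.61)/(1.35−0.61) = 0.9459 for the latter.
At expiry t=3: V(3,0)=0.0000, V(3,1)=0.0000, V(3,2)=63.6715, V(3,3)=291.5934
Node (2,0) S=62.8849: V=(p*·0.0000+(1−p*)·0.0000)/1.31=0.0000; Δ=(0.0000−0.0000)/(84.8946−38.3598)=0.0000; B=V−Δ·S=0.0000
Node (2,1) S=139.1715: V=(p*·63.6715+(1−p*)·0.0000)/1.31=45.9770; Δ=(63.6715−0.0000)/(187.8815−84.8946)=0.6182; B=V−Δ·S=-40.0656
Node (2,2) S=308.0025: V=(p*·291.5934+(1−p*)·63.6715)/1.31=213.1857; Δ=(291.5934−63.6715)/(415.8034−187.8815)=1.0000; B=V−Δ·S=-94.8168
Node (1,0) S=103.0900: V=(p*·45.9770+(1−p*)·0.0000)/1.31=33.1998; Δ=(45.9770−0.0000)/(139.1715−62.8849)=0.6027; B=V−Δ·S=-28.9312
Node (1,1) S=228.1500: V=(p*·213.1857+(1−p*)·45.9770)/1.31=155.8377; Δ=(213.1857−45.9770)/(308.0025−139.1715)=0.9904; B=V−Δ·S=-70.1201
Node (0,0) S=169.0000: V=(p*·155.8377+(1−p*)·33.1998)/1.31=113.8997; Δ=(155.8377−33.1998)/(228.1500−103.0900)=0.9806; B=V−Δ·S=-51.8272
Self-financing check: at every node Δ·S+B equals the discounted successor values.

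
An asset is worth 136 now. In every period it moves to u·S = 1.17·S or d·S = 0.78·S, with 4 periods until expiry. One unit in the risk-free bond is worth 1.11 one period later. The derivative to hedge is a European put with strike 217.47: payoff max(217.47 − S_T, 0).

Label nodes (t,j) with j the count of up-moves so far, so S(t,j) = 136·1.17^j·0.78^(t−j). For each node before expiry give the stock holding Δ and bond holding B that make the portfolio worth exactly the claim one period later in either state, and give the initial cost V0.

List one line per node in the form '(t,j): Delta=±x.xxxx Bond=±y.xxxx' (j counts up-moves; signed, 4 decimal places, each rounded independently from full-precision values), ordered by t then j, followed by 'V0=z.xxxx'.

(0,0): Delta=-0.6878 Bond=113.4203
(1,0): Delta=-1.0000 Bond=159.0122
(1,1): Delta=-0.6500 Bond=119.8756
(2,0): Delta=-1.0000 Bond=176.5035
(2,1): Delta=-1.0000 Bond=176.5035
(2,2): Delta=-0.6076 Bond=125.1634
(3,0): Delta=-1.0000 Bond=195.9189
(3,1): Delta=-1.0000 Bond=195.9189
(3,2): Delta=-1.0000 Bond=195.9189
(3,3): Delta=-0.5600 Bond=128.5700
V0=19.8763

The replicating-portfolio and risk-neutral prices coincide; use p* = (1.11−0.78)/(1.17−0.78) = 0.8462 for the latter.
Terminal values V(4,·): V(4,0)=167.1295, V(4,1)=141.9593, V(4,2)=104.2039, V(4,3)=47.5709, V(4,4)=0.0000
(3,0): S=64.5391. Δ = (V_up−V_dn)/(S_up−S_dn) = (141.9593−167.1295)/(75.5107−50.3405) = -1.0000. V = [p*·141.9593 + (1−p*)·167.1295]/1.11 = 131.3798. B = V − Δ·S = 195.9189.
(3,1): S=96.8086. Δ = (V_up−V_dn)/(S_up−S_dn) = (104.2039−141.9593)/(113.2661−75.5107) = -1.0000. V = [p*·104.2039 + (1−p*)·141.9593]/1.11 = 99.1103. B = V − Δ·S = 195.9189.
(3,2): S=145.2129. Δ = (V_up−V_dn)/(S_up−S_dn) = (47.5709−104.2039)/(169.8991−113.2661) = -1.0000. V = [p*·47.5709 + (1−p*)·104.2039]/1.11 = 50.7060. B = V − Δ·S = 195.9189.
(3,3): S=217.8194. Δ = (V_up−V_dn)/(S_up−S_dn) = (0.0000−47.5709)/(254.8487−169.8991) = -0.5600. V = [p*·0.0000 + (1−p*)·47.5709]/1.11 = 6.5933. B = V − Δ·S = 128.5700.
(2,0): S=82.7424. Δ = (V_up−V_dn)/(S_up−S_dn) = (99.1103−131.3798)/(96.8086−64.5391) = -1.0000. V = [p*·99.1103 + (1−p*)·131.3798]/1.11 = 93.7611. B = V − Δ·S = 176.5035.
(2,1): S=124.1136. Δ = (V_up−V_dn)/(S_up−S_dn) = (50.7060−99.1103)/(145.2129−96.8086) = -1.0000. V = [p*·50.7060 + (1−p*)·99.1103]/1.11 = 52.3899. B = V − Δ·S = 176.5035.
(2,2): S=186.1704. Δ = (V_up−V_dn)/(S_up−S_dn) = (6.5933−50.7060)/(217.8194−145.2129) = -0.6076. V = [p*·6.5933 + (1−p*)·50.7060]/1.11 = 12.0540. B = V − Δ·S = 125.1634.
(1,0): S=106.0800. Δ = (V_up−V_dn)/(S_up−S_dn) = (52.3899−93.7611)/(124.1136−82.7424) = -1.0000. V = [p*·52.3899 + (1−p*)·93.7611]/1.11 = 52.9322. B = V − Δ·S = 159.0122.
(1,1): S=159.1200. Δ = (V_up−V_dn)/(S_up−S_dn) = (12.0540−52.3899)/(186.1704−124.1136) = -0.6500. V = [p*·12.0540 + (1−p*)·52.3899]/1.11 = 16.4500. B = V − Δ·S = 119.8756.
(0,0): S=136.0000. Δ = (V_up−V_dn)/(S_up−S_dn) = (16.4500−52.9322)/(159.1200−106.0800) = -0.6878. V = [p*·16.4500 + (1−p*)·52.9322]/1.11 = 19.8763. B = V − Δ·S = 113.4203.
The time-0 hedge costs 19.8763, which is the no-arbitrage price.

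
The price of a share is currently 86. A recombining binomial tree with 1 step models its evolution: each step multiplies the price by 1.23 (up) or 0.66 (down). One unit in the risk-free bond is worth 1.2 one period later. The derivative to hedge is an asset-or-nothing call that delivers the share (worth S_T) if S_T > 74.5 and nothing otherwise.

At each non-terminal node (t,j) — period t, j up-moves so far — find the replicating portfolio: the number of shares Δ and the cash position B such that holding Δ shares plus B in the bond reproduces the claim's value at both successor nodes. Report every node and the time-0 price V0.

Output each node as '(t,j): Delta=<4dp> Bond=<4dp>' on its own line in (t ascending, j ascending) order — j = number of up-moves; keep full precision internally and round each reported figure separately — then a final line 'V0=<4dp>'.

(0,0): Delta=2.1579 Bond=-102.0684
V0=83.5105

Risk-neutral probability p* = (R−d)/(u−d) = (1.2−0.66)/(1.23−0.66) = 0.9474.
Terminal values V(1,·): V(1,0)=0.0000, V(1,1)=105.7800
Node (0,0) S=86.0000: V=(p*·105.7800+(1−p*)·0.0000)/1.2=83.5105; Δ=(105.7800−0.0000)/(105.7800−56.7600)=2.1579; B=V−Δ·S=-102.0684
Check: Δ(0,0)·S0 + B(0,0) = 83.5105 = V0.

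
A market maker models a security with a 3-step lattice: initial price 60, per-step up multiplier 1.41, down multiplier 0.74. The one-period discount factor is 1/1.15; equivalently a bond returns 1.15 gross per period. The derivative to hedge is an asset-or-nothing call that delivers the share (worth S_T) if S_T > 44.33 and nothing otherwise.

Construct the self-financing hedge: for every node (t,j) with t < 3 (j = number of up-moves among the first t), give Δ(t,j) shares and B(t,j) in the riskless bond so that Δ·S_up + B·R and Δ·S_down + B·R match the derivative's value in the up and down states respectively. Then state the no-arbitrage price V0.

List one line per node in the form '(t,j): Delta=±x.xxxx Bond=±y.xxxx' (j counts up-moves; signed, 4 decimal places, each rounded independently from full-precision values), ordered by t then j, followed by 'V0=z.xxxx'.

(0,0): Delta=1.0689 Bond=-5.0663
(1,0): Delta=1.2758 Bond=-15.0139
(1,1): Delta=1.0000 Bond=0.0000
(2,0): Delta=2.1045 Bond=-44.4931
(2,1): Delta=1.0000 Bond=0.0000
(2,2): Delta=1.0000 Bond=0.0000
V0=59.0658

Risk-neutral probability p* = (R−d)/(u−d) = (1.15−0.74)/(1.41−0.74) = 0.6119.
Terminal payoffs: V(3,0)=0.0000, V(3,1)=46.3270, V(3,2)=88.2716, V(3,3)=168.1933
  t=2,j=0: stock 32.8560 → up 46.3270 (V=46.3270), down 24.3134 (V=0.0000). Price 24.6516; hedge Δ=2.1045, bond B=-44.4931.
  t=2,j=1: stock 62.6040 → up 88.2716 (V=88.2716), down 46.3270 (V=46.3270). Price 62.6040; hedge Δ=1.0000, bond B=0.0000.
  t=2,j=2: stock 119.2860 → up 168.1933 (V=168.1933), down 88.2716 (V=88.2716). Price 119.2860; hedge Δ=1.0000, bond B=0.0000.
  t=1,j=0: stock 44.4000 → up 62.6040 (V=62.6040), down 32.8560 (V=24.6516). Price 41.6315; hedge Δ=1.2758, bond B=-15.0139.
  t=1,j=1: stock 84.6000 → up 119.2860 (V=119.2860), down 62.6040 (V=62.6040). Price 84.6000; hedge Δ=1.0000, bond B=0.0000.
  t=0,j=0: stock 60.0000 → up 84.6000 (V=84.6000), down 44.4000 (V=41.6315). Price 59.0658; hedge Δ=1.0689, bond B=-5.0663.
Root portfolio cost Δ·60+B reproduces V0=59.0658.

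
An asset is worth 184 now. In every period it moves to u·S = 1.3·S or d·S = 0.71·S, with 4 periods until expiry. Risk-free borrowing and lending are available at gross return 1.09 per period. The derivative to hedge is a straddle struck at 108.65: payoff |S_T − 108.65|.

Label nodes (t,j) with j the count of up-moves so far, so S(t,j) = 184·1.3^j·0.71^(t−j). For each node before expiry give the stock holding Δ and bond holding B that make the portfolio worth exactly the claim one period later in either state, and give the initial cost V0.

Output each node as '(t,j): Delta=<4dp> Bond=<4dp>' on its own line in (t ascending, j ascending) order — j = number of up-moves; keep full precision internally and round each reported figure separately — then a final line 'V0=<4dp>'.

(0,0): Delta=0.8949 Bond=-52.4236
(1,0): Delta=0.6618 Bond=-26.6975
(1,1): Delta=0.9652 Bond=-73.9662
(2,0): Delta=0.0388 Bond=28.6854
(2,1): Delta=0.8498 Bond=-61.0345
(2,2): Delta=1.0000 Bond=-91.4485
(3,0): Delta=-1.0000 Bond=99.6789
(3,1): Delta=0.3524 Bond=-6.5394
(3,2): Delta=1.0000 Bond=-99.6789
(3,3): Delta=1.0000 Bond=-99.6789
V0=112.2289

Since d<R<u, set p* = (R−d)/(u−d) = 0.6441; price each node as the discounted p*-expectation of its children.
Terminal payoffs: V(4,0)=61.8925, V(4,1)=23.0377, V(4,2)=48.1049, V(4,3)=178.3661, V(4,4)=416.8724
(3,0): S=65.8556. Δ = (V_up−V_dn)/(S_up−S_dn) = (23.0377−61.8925)/(85.6123−46.7575) = -1.0000. V = [p*·23.0377 + (1−p*)·61.8925]/1.09 = 33.8233. B = V − Δ·S = 99.6789.
(3,1): S=120.5807. Δ = (V_up−V_dn)/(S_up−S_dn) = (48.1049−23.0377)/(156.7549−85.6123) = 0.3524. V = [p*·48.1049 + (1−p*)·23.0377]/1.09 = 35.9474. B = V − Δ·S = -6.5394.
(3,2): S=220.7816. Δ = (V_up−V_dn)/(S_up−S_dn) = (178.3661−48.1049)/(287.0161−156.7549) = 1.0000. V = [p*·178.3661 + (1−p*)·48.1049]/1.09 = 121.1027. B = V − Δ·S = -99.6789.
(3,3): S=404.2480. Δ = (V_up−V_dn)/(S_up−S_dn) = (416.8724−178.3661)/(525.5224−287.0161) = 1.0000. V = [p*·416.8724 + (1−p*)·178.3661]/1.09 = 304.5691. B = V − Δ·S = -99.6789.
(2,0): S=92.7544. Δ = (V_up−V_dn)/(S_up−S_dn) = (35.9474−33.8233)/(120.5807−65.8556) = 0.0388. V = [p*·35.9474 + (1−p*)·33.8233]/1.09 = 32.2857. B = V − Δ·S = 28.6854.
(2,1): S=169.8320. Δ = (V_up−V_dn)/(S_up−S_dn) = (121.1027−35.9474)/(220.7816−120.5807) = 0.8498. V = [p*·121.1027 + (1−p*)·35.9474]/1.09 = 83.2965. B = V − Δ·S = -61.0345.
(2,2): S=310.9600. Δ = (V_up−V_dn)/(S_up−S_dn) = (304.5691−121.1027)/(404.2480−220.7816) = 1.0000. V = [p*·304.5691 + (1−p*)·121.1027]/1.09 = 219.5115. B = V − Δ·S = -91.4485.
(1,0): S=130.6400. Δ = (V_up−V_dn)/(S_up−S_dn) = (83.2965−32.2857)/(169.8320−92.7544) = 0.6618. V = [p*·83.2965 + (1−p*)·32.2857]/1.09 = 59.7616. B = V − Δ·S = -26.6975.
(1,1): S=239.2000. Δ = (V_up−V_dn)/(S_up−S_dn) = (219.5115−83.2965)/(310.9600−169.8320) = 0.9652. V = [p*·219.5115 + (1−p*)·83.2965]/1.09 = 156.9066. B = V − Δ·S = -73.9662.
(0,0): S=184.0000. Δ = (V_up−V_dn)/(S_up−S_dn) = (156.9066−59.7616)/(239.2000−130.6400) = 0.8949. V = [p*·156.9066 + (1−p*)·59.7616]/1.09 = 112.2289. B = V − Δ·S = -52.4236.
Each (Δ,B) replicates both successor values, so the strategy is self-financing and V0 is arbitrage-free.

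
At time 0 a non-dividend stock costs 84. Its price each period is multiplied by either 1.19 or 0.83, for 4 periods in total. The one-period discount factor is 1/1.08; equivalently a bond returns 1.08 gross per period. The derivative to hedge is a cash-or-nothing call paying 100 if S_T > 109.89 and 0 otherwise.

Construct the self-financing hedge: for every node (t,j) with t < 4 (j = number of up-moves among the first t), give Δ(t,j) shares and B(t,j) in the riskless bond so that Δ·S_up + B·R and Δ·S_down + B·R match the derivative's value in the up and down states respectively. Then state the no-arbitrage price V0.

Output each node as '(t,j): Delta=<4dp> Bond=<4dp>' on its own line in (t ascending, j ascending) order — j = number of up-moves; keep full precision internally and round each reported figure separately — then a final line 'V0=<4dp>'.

(0,0): Delta=1.1605 Bond=-50.2987
(1,0): Delta=1.6473 Bond=-88.2631
(1,1): Delta=1.0111 Bond=-39.3888
(2,0): Delta=0.0000 Bond=0.0000
(2,1): Delta=2.1528 Bond=-137.2668
(2,2): Delta=0.6607 Bond=-0.8600
(3,0): Delta=0.0000 Bond=0.0000
(3,1): Delta=0.0000 Bond=0.0000
(3,2): Delta=2.8135 Bond=-213.4774
(3,3): Delta=0.0000 Bond=92.5926
V0=47.1807

The replicating-portfolio and risk-neutral prices coincide; use p* = (1.08−0.83)/(1.19−0.83) = 0.6944 for the latter.
Terminal values V(4,·): V(4,0)=0.0000, V(4,1)=0.0000, V(4,2)=0.0000, V(4,3)=100.0000, V(4,4)=100.0000
Node (3,0) S=48.0301: V=(p*·0.0000+(1−p*)·0.0000)/1.08=0.0000; Δ=(0.0000−0.0000)/(57.1558−39.8650)=0.0000; B=V−Δ·S=0.0000
Node (3,1) S=68.8624: V=(p*·0.0000+(1−p*)·0.0000)/1.08=0.0000; Δ=(0.0000−0.0000)/(81.9463−57.1558)=0.0000; B=V−Δ·S=0.0000
Node (3,2) S=98.7305: V=(p*·100.0000+(1−p*)·0.0000)/1.08=64.3004; Δ=(100.0000−0.0000)/(117.4893−81.9463)=2.8135; B=V−Δ·S=-213.4774
Node (3,3) S=141.5534: V=(p*·100.0000+(1−p*)·100.0000)/1.08=92.5926; Δ=(100.0000−100.0000)/(168.4485−117.4893)=0.0000; B=V−Δ·S=92.5926
Node (2,0) S=57.8676: V=(p*·0.0000+(1−p*)·0.0000)/1.08=0.0000; Δ=(0.0000−0.0000)/(68.8624−48.0301)=0.0000; B=V−Δ·S=0.0000
Node (2,1) S=82.9668: V=(p*·64.3004+(1−p*)·0.0000)/1.08=41.3454; Δ=(64.3004−0.0000)/(98.7305−68.8624)=2.1528; B=V−Δ·S=-137.2668
Node (2,2) S=118.9524: V=(p*·92.5926+(1−p*)·64.3004)/1.08=77.7294; Δ=(92.5926−64.3004)/(141.5534−98.7305)=0.6607; B=V−Δ·S=-0.8600
Node (1,0) S=69.7200: V=(p*·41.3454+(1−p*)·0.0000)/1.08=26.5853; Δ=(41.3454−0.0000)/(82.9668−57.8676)=1.6473; B=V−Δ·S=-88.2631
Node (1,1) S=99.9600: V=(p*·77.7294+(1−p*)·41.3454)/1.08=61.6779; Δ=(77.7294−41.3454)/(118.9524−82.9668)=1.0111; B=V−Δ·S=-39.3888
Node (0,0) S=84.0000: V=(p*·61.6779+(1−p*)·26.5853)/1.08=47.1807; Δ=(61.6779−26.5853)/(99.9600−69.7200)=1.1605; B=V−Δ·S=-50.2987
Each (Δ,B) replicates both successor values, so the strategy is self-financing and V0 is arbitrage-free.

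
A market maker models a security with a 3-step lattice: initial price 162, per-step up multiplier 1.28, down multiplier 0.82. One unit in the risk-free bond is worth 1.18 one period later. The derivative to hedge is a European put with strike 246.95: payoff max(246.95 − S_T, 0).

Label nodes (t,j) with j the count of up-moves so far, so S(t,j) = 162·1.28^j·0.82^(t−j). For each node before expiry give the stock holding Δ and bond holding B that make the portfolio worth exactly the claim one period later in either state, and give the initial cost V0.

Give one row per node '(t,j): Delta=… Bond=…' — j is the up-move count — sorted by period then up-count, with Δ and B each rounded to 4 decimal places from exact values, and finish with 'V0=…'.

The replicating-portfolio and risk-neutral prices coincide; use p* = (1.18−0.82)/(1.28−0.82) = 0.7826 for the latter.
Payoff layer (t=3): V(3,0)=157.6284, V(3,1)=107.5211, V(3,2)=29.3049, V(3,3)=0.0000
Node (2,0) S=108.9288: V=(p*·107.5211+(1−p*)·157.6284)/1.18=100.3509; Δ=(107.5211−157.6284)/(139.4289−89.3216)=-1.0000; B=V−Δ·S=209.2797
Node (2,1) S=170.0352: V=(p*·29.3049+(1−p*)·107.5211)/1.18=39.2445; Δ=(29.3049−107.5211)/(217.6451−139.4289)=-1.0000; B=V−Δ·S=209.2797
Node (2,2) S=265.4208: V=(p*·0.0000+(1−p*)·29.3049)/1.18=5.3988; Δ=(0.0000−29.3049)/(339.7386−217.6451)=-0.2400; B=V−Δ·S=69.1052
Node (1,0) S=132.8400: V=(p*·39.2445+(1−p*)·100.3509)/1.18=44.5156; Δ=(39.2445−100.3509)/(170.0352−108.9288)=-1.0000; B=V−Δ·S=177.3556
Node (1,1) S=207.3600: V=(p*·5.3988+(1−p*)·39.2445)/1.18=10.8107; Δ=(5.3988−39.2445)/(265.4208−170.0352)=-0.3548; B=V−Δ·S=84.3881
Node (0,0) S=162.0000: V=(p*·10.8107+(1−p*)·44.5156)/1.18=15.3710; Δ=(10.8107−44.5156)/(207.3600−132.8400)=-0.4523; B=V−Δ·S=88.6427
The time-0 hedge costs 15.3710, which is the no-arbitrage price.

(0,0): Delta=-0.4523 Bond=88.6427
(1,0): Delta=-1.0000 Bond=177.3556
(1,1): Delta=-0.3548 Bond=84.3881
(2,0): Delta=-1.0000 Bond=209.2797
(2,1): Delta=-1.0000 Bond=209.2797
(2,2): Delta=-0.2400 Bond=69.1052
V0=15.3710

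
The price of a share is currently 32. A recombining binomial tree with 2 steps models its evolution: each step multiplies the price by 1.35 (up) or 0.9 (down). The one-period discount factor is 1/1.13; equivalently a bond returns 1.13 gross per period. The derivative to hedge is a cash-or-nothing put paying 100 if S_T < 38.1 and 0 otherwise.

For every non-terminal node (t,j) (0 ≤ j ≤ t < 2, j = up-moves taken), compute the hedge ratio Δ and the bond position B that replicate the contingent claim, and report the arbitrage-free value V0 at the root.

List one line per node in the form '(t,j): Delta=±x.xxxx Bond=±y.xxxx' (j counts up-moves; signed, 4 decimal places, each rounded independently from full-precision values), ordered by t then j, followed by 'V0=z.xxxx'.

Under the risk-neutral measure, an up-move has probability p* = (R−d)/(u−d) = 0.5111 and values discount at R = 1.13.
Terminal payoffs: V(2,0)=100.0000, V(2,1)=0.0000, V(2,2)=0.0000
(1,0): S=28.8000. Δ = (V_up−V_dn)/(S_up−S_dn) = (0.0000−100.0000)/(38.8800−25.9200) = -7.7160. V = [p*·0.0000 + (1−p*)·100.0000]/1.13 = 43.2645. B = V − Δ·S = 265.4867.
(1,1): S=43.2000. Δ = (V_up−V_dn)/(S_up−S_dn) = (0.0000−0.0000)/(58.3200−38.8800) = 0.0000. V = [p*·0.0000 + (1−p*)·0.0000]/1.13 = 0.0000. B = V − Δ·S = 0.0000.
(0,0): S=32.0000. Δ = (V_up−V_dn)/(S_up−S_dn) = (0.0000−43.2645)/(43.2000−28.8000) = -3.0045. V = [p*·0.0000 + (1−p*)·43.2645]/1.13 = 18.7182. B = V − Δ·S = 114.8615.
Check: Δ(0,0)·S0 + B(0,0) = 18.7182 = V0.

(0,0): Delta=-3.0045 Bond=114.8615
(1,0): Delta=-7.7160 Bond=265.4867
(1,1): Delta=0.0000 Bond=0.0000
V0=18.7182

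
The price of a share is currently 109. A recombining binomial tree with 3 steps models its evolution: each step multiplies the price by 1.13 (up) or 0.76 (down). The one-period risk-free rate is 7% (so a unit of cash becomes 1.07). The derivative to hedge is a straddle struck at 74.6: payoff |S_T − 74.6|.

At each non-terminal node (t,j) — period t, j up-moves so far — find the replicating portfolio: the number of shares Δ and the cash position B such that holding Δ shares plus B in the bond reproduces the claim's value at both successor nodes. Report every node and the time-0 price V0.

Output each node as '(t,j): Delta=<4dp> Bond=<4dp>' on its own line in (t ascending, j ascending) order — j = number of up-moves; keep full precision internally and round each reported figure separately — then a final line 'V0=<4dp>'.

(0,0): Delta=0.9328 Bond=-53.0094
(1,0): Delta=0.5930 Bond=-28.5735
(1,1): Delta=0.9770 Bond=-62.1677
(2,0): Delta=-1.0000 Bond=69.7196
(2,1): Delta=0.8004 Bond=-49.9853
(2,2): Delta=1.0000 Bond=-69.7196
V0=48.6635

Under the risk-neutral measure, an up-move has probability p* = (R−d)/(u−d) = 0.8378 and values discount at R = 1.07.
Payoff layer (t=3): V(3,0)=26.7516, V(3,1)=3.4570, V(3,2)=31.1784, V(3,3)=82.6758
Node (2,0) S=62.9584: V=(p*·3.4570+(1−p*)·26.7516)/1.07=6.7612; Δ=(3.4570−26.7516)/(71.1430−47.8484)=-1.0000; B=V−Δ·S=69.7196
Node (2,1) S=93.6092: V=(p*·31.1784+(1−p*)·3.4570)/1.07=24.9374; Δ=(31.1784−3.4570)/(105.7784−71.1430)=0.8004; B=V−Δ·S=-49.9853
Node (2,2) S=139.1821: V=(p*·82.6758+(1−p*)·31.1784)/1.07=69.4625; Δ=(82.6758−31.1784)/(157.2758−105.7784)=1.0000; B=V−Δ·S=-69.7196
Node (1,0) S=82.8400: V=(p*·24.9374+(1−p*)·6.7612)/1.07=20.5513; Δ=(24.9374−6.7612)/(93.6092−62.9584)=0.5930; B=V−Δ·S=-28.5735
Node (1,1) S=123.1700: V=(p*·69.4625+(1−p*)·24.9374)/1.07=58.1703; Δ=(69.4625−24.9374)/(139.1821−93.6092)=0.9770; B=V−Δ·S=-62.1677
Node (0,0) S=109.0000: V=(p*·58.1703+(1−p*)·20.5513)/1.07=48.6635; Δ=(58.1703−20.5513)/(123.1700−82.8400)=0.9328; B=V−Δ·S=-53.0094
The time-0 hedge costs 48.6635, which is the no-arbitrage price.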